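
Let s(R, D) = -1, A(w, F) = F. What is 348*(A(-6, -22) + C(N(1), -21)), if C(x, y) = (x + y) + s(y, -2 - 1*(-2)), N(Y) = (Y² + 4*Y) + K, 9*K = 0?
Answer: -13572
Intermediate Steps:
K = 0 (K = (⅑)*0 = 0)
N(Y) = Y² + 4*Y (N(Y) = (Y² + 4*Y) + 0 = Y² + 4*Y)
C(x, y) = -1 + x + y (C(x, y) = (x + y) - 1 = -1 + x + y)
348*(A(-6, -22) + C(N(1), -21)) = 348*(-22 + (-1 + 1*(4 + 1) - 21)) = 348*(-22 + (-1 + 1*5 - 21)) = 348*(-22 + (-1 + 5 - 21)) = 348*(-22 - 17) = 348*(-39) = -13572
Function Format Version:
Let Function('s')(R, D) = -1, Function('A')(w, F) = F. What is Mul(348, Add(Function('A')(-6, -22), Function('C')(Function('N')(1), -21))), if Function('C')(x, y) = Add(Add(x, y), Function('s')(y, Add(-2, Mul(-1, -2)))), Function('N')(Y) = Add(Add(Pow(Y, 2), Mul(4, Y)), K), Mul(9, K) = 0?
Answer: -13572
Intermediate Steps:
K = 0 (K = Mul(Rational(1, 9), 0) = 0)
Function('N')(Y) = Add(Pow(Y, 2), Mul(4, Y)) (Function('N')(Y) = Add(Add(Pow(Y, 2), Mul(4, Y)), 0) = Add(Pow(Y, 2), Mul(4, Y)))
Function('C')(x, y) = Add(-1, x, y) (Function('C')(x, y) = Add(Add(x, y), -1) = Add(-1, x, y))
Mul(348, Add(Function('A')(-6, -22), Function('C')(Function('N')(1), -21))) = Mul(348, Add(-22, Add(-1, Mul(1, Add(4, 1)), -21))) = Mul(348, Add(-22, Add(-1, Mul(1, 5), -21))) = Mul(348, Add(-22, Add(-1, 5, -21))) = Mul(348, Add(-22, -17)) = Mul(348, -39) = -13572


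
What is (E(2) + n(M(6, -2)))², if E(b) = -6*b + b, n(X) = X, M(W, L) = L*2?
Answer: 196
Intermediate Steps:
M(W, L) = 2*L
E(b) = -5*b
(E(2) + n(M(6, -2)))² = (-5*2 + 2*(-2))² = (-10 - 4)² = (-14)² = 196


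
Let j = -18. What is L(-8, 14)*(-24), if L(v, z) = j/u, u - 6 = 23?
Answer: 432/29 ≈ 14.897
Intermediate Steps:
u = 29 (u = 6 + 23 = 29)
L(v, z) = -18/29
L(-8, 14)*(-24) = -18/29*(-24) = 432/29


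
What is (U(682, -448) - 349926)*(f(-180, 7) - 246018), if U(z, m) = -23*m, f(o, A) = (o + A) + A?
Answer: 83609502448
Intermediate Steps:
f(o, A) = o + 2*A (f(o, A) = (A + o) + A = o + 2*A)
(U(682, -448) - 349926)*(f(-180, 7) - 246018) = (-23*(-448) - 349926)*((-180 + 2*7) - 246018) = (10304 - 349926)*((-180 + 14) - 246018) = -339622*(-166 - 246018) = -339622*(-246184) = 83609502448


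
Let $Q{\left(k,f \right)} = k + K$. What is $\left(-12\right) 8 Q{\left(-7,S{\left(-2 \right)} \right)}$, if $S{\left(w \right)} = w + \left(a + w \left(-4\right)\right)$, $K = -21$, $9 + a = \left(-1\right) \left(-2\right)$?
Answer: $2688$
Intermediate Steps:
$a = -7$ ($a = -9 - -2 = -9 + 2 = -7$)
$S{\left(w \right)} = -7 - 3 w$ ($S{\left(w \right)} = w + \left(-7 + w \left(-4\right)\right) = w - \left(7 + 4 w\right) = -7 - 3 w$)
$Q{\left(k,f \right)} = -21 + k$ ($Q{\left(k,f \right)} = k - 21 = -21 + k$)
$\left(-12\right) 8 Q{\left(-7,S{\left(-2 \right)} \right)} = \left(-12\right) 8 \left(-21 - 7\right) = \left(-96\right) \left(-28\right) = 2688$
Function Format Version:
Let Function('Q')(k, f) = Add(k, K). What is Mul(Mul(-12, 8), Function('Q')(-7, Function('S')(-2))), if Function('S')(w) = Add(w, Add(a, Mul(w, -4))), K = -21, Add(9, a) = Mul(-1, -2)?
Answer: 2688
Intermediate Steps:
a = -7 (a = Add(-9, Mul(-1, -2)) = Add(-9, 2) = -7)
Function('S')(w) = Add(-7, Mul(-3, w)) (Function('S')(w) = Add(w, Add(-7, Mul(w, -4))) = Add(w, Add(-7, Mul(-4, w))) = Add(-7, Mul(-3, w)))
Function('Q')(k, f) = Add(-21, k) (Function('Q')(k, f) = Add(k, -21) = Add(-21, k))
Mul(Mul(-12, 8), Function('Q')(-7, Function('S')(-2))) = Mul(Mul(-12, 8), Add(-21, -7)) = Mul(-96, -28) = 2688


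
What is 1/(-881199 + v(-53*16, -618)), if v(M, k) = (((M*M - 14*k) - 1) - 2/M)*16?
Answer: 53/570432695 ≈ 9.2912e-8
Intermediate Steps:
v(M, k) = -16 - 224*k - 32/M + 16*M² (v(M, k) = (((M² - 14*k) - 1) - 2/M)*16 = ((-1 + M² - 14*k) - 2/M)*16 = (-1 + M² - 14*k - 2/M)*16 = -16 - 224*k - 32/M + 16*M²)
1/(-881199 + v(-53*16, -618)) = 1/(-881199 + (-16 - 224*(-618) - 32/((-53*16)) + 16*(-53*16)²)) = 1/(-881199 + (-16 + 138432 - 32/(-848) + 16*(-848)²)) = 1/(-881199 + (-16 + 138432 - 32*(-1/848) + 16*719104)) = 1/(-881199 + (-16 + 138432 + 2/53 + 11505664)) = 1/(-881199 + 617136242/53) = 1/(570432695/53) = 53/570432695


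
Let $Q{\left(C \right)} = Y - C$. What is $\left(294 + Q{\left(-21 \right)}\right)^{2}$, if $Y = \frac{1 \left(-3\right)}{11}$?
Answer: $\frac{11985444}{121} \approx 99053.0$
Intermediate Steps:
$Y = - \frac{3}{11}$ ($Y = \left(-3\right) \frac{1}{11} = - \frac{3}{11} \approx -0.27273$)
$Q{\left(C \right)} = - \frac{3}{11} - C$
$\left(294 + Q{\left(-21 \right)}\right)^{2} = \left(294 - - \frac{228}{11}\right)^{2} = \left(294 + \left(- \frac{3}{11} + 21\right)\right)^{2} = \left(294 + \frac{228}{11}\right)^{2} = \left(\frac{3462}{11}\right)^{2} = \frac{11985444}{121}$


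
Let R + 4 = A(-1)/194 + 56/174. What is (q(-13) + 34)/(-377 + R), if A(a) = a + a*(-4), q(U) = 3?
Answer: -624486/6424825 ≈ -0.097199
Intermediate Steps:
A(a) = -3*a (A(a) = a - 4*a = -3*a)
R = -61819/16878 (R = -4 + (-3*(-1)/194 + 56/174) = -4 + (3*(1/194) + 56*(1/174)) = -4 + (3/194 + 28/87) = -4 + 5693/16878 = -61819/16878 ≈ -3.6627)
(q(-13) + 34)/(-377 + R) = (3 + 34)/(-377 - 61819/16878) = 37/(-6424825/16878) = 37*(-16878/6424825) = -624486/6424825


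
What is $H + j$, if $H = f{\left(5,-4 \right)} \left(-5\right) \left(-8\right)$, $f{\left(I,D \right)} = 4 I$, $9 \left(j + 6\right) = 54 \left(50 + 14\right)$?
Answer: $1178$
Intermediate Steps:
$j = 378$ ($j = -6 + \frac{54 \left(50 + 14\right)}{9} = -6 + \frac{54 \cdot 64}{9} = -6 + \frac{1}{9} \cdot 3456 = -6 + 384 = 378$)
$H = 800$ ($H = 4 \cdot 5 \left(-5\right) \left(-8\right) = 20 \left(-5\right) \left(-8\right) = \left(-100\right) \left(-8\right) = 800$)
$H + j = 800 + 378 = 1178$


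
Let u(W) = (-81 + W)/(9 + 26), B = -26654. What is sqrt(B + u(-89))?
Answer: 2*I*sqrt(326571)/7 ≈ 163.28*I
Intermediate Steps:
u(W) = -81/35 + W/35 (u(W) = (-81 + W)/35 = (-81 + W)*(1/35) = -81/35 + W/35)
sqrt(B + u(-89)) = sqrt(-26654 + (-81/35 + (1/35)*(-89))) = sqrt(-26654 + (-81/35 - 89/35)) = sqrt(-26654 - 34/7) = sqrt(-186612/7) = 2*I*sqrt(326571)/7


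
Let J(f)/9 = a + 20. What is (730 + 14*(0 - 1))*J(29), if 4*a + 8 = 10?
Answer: 132102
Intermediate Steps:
a = ½ (a = -2 + (¼)*10 = -2 + 5/2 = ½ ≈ 0.50000)
J(f) = 369/2 (J(f) = 9*(½ + 20) = 9*(41/2) = 369/2)
(730 + 14*(0 - 1))*J(29) = (730 + 14*(0 - 1))*(369/2) = (730 + 14*(-1))*(369/2) = (730 - 14)*(369/2) = 716*(369/2) = 132102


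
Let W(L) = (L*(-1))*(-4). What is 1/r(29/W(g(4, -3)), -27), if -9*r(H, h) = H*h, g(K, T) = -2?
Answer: -8/87 ≈ -0.091954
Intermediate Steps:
W(L) = 4*L (W(L) = -L*(-4) = 4*L)
r(H, h) = -H*h/9
1/r(29/W(g(4, -3)), -27) = 1/(-1/9*29/((4*(-2)))*(-27)) = 1/(-1/9*29/(-8)*(-27)) = 1/(-1/9*29*(-1/8)*(-27)) = 1/(-1/9*(-29/8)*(-27)) = 1/(-87/8) = -8/87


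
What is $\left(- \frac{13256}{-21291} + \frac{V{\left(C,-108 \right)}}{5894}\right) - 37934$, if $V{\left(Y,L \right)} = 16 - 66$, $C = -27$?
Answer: $- \frac{2380114250761}{62744577} \approx -37933.0$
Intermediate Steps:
$V{\left(Y,L \right)} = -50$ ($V{\left(Y,L \right)} = 16 - 66 = -50$)
$\left(- \frac{13256}{-21291} + \frac{V{\left(C,-108 \right)}}{5894}\right) - 37934 = \left(- \frac{13256}{-21291} - \frac{50}{5894}\right) - 37934 = \left(\left(-13256\right) \left(- \frac{1}{21291}\right) - \frac{25}{2947}\right) - 37934 = \left(\frac{13256}{21291} - \frac{25}{2947}\right) - 37934 = \frac{38533157}{62744577} - 37934 = - \frac{2380114250761}{62744577}$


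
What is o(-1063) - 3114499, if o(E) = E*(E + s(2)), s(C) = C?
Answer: -1986656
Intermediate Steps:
o(E) = E*(2 + E) (o(E) = E*(E + 2) = E*(2 + E))
o(-1063) - 3114499 = -1063*(2 - 1063) - 3114499 = -1063*(-1061) - 3114499 = 1127843 - 3114499 = -1986656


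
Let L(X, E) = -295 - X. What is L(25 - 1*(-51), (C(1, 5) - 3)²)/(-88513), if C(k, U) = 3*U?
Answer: 371/88513 ≈ 0.0041915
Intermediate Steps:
L(25 - 1*(-51), (C(1, 5) - 3)²)/(-88513) = (-295 - (25 - 1*(-51)))/(-88513) = (-295 - (25 + 51))*(-1/88513) = (-295 - 1*76)*(-1/88513) = (-295 - 76)*(-1/88513) = -371*(-1/88513) = 371/88513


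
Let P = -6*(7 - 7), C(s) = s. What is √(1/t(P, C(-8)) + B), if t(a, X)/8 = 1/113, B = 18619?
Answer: √298130/4 ≈ 136.50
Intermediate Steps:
P = 0 (P = -6*0 = 0)
t(a, X) = 8/113
√(1/t(P, C(-8)) + B) = √(1/(8/113) + 18619) = √(113/8 + 18619) = √(149065/8) = √298130/4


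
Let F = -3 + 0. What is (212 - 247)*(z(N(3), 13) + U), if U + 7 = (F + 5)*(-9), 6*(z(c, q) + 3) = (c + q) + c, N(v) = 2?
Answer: 5285/6 ≈ 880.83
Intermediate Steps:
F = -3
z(c, q) = -3 + c/3 + q/6 (z(c, q) = -3 + ((c + q) + c)/6 = -3 + (q + 2*c)/6 = -3 + (c/3 + q/6) = -3 + c/3 + q/6)
U = -25 (U = -7 + (-3 + 5)*(-9) = -7 + 2*(-9) = -7 - 18 = -25)
(212 - 247)*(z(N(3), 13) + U) = (212 - 247)*((-3 + (1/3)*2 + (1/6)*13) - 25) = -35*((-3 + 2/3 + 13/6) - 25) = -35*(-1/6 - 25) = -35*(-151/6) = 5285/6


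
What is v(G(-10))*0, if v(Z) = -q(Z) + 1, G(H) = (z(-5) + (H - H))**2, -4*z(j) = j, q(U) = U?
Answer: 0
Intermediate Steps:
z(j) = -j/4
G(H) = 25/16 (G(H) = (-1/4*(-5) + (H - H))**2 = (5/4 + 0)**2 = (5/4)**2 = 25/16)
v(Z) = 1 - Z (v(Z) = -Z + 1 = 1 - Z)
v(G(-10))*0 = (1 - 1*25/16)*0 = (1 - 25/16)*0 = -9/16*0 = 0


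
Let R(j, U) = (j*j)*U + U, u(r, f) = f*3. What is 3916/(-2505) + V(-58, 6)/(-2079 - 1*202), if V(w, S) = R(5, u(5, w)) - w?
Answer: 2254934/5713905 ≈ 0.39464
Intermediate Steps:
u(r, f) = 3*f
R(j, U) = U + U*j² (R(j, U) = j²*U + U = U*j² + U = U + U*j²)
V(w, S) = 77*w (V(w, S) = (3*w)*(1 + 5²) - w = (3*w)*(1 + 25) - w = (3*w)*26 - w = 78*w - w = 77*w)
3916/(-2505) + V(-58, 6)/(-2079 - 1*202) = 3916/(-2505) + (77*(-58))/(-2079 - 1*202) = 3916*(-1/2505) - 4466/(-2079 - 202) = -3916/2505 - 4466/(-2281) = -3916/2505 - 4466*(-1/2281) = -3916/2505 + 4466/2281 = 2254934/5713905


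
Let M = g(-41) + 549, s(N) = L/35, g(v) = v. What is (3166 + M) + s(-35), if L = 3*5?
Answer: 25721/7 ≈ 3674.4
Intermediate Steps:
L = 15
s(N) = 3/7 (s(N) = 15/35 = 15*(1/35) = 3/7)
M = 508 (M = -41 + 549 = 508)
(3166 + M) + s(-35) = (3166 + 508) + 3/7 = 3674 + 3/7 = 25721/7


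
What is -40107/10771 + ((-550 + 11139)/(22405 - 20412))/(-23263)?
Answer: -1859601272132/499377585589 ≈ -3.7238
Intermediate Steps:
-40107/10771 + ((-550 + 11139)/(22405 - 20412))/(-23263) = -40107*1/10771 + (10589/1993)*(-1/23263) = -40107/10771 + (10589*(1/1993))*(-1/23263) = -40107/10771 + (10589/1993)*(-1/23263) = -40107/10771 - 10589/46363159 = -1859601272132/499377585589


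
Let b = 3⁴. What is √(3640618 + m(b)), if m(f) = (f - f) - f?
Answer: √3640537 ≈ 1908.0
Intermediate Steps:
b = 81
m(f) = -f (m(f) = 0 - f = -f)
√(3640618 + m(b)) = √(3640618 - 1*81) = √(3640618 - 81) = √3640537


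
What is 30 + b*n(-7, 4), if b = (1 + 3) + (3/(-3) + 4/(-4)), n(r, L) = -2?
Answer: 26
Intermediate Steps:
b = 2 (b = 4 + (3*(-⅓) + 4*(-¼)) = 4 + (-1 - 1) = 4 - 2 = 2)
30 + b*n(-7, 4) = 30 + 2*(-2) = 30 - 4 = 26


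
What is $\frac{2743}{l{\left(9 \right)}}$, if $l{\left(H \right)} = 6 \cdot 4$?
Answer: $\frac{2743}{24} \approx 114.29$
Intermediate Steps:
$l{\left(H \right)} = 24$
$\frac{2743}{l{\left(9 \right)}} = \frac{2743}{24}$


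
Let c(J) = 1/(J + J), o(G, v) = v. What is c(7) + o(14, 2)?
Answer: 29/14 ≈ 2.0714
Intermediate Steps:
c(J) = 1/(2*J)
c(7) + o(14, 2) = (1/2)/7 + 2 = (1/2)*(1/7) + 2 = 1/14 + 2 = 29/14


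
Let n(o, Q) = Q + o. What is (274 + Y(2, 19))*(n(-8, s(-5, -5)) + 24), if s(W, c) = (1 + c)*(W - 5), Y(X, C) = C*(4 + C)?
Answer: 39816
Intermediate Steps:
s(W, c) = (1 + c)*(-5 + W)
(274 + Y(2, 19))*(n(-8, s(-5, -5)) + 24) = (274 + 19*(4 + 19))*(((-5 - 5 - 5*(-5) - 5*(-5)) - 8) + 24) = (274 + 19*23)*(((-5 - 5 + 25 + 25) - 8) + 24) = (274 + 437)*((40 - 8) + 24) = 711*(32 + 24) = 711*56 = 39816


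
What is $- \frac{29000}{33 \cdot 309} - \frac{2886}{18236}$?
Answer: $- \frac{279136271}{92976246} \approx -3.0022$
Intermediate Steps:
$- \frac{29000}{33 \cdot 309} - \frac{2886}{18236} = - \frac{29000}{10197} - \frac{1443}{9118} = - \frac{279136271}{92976246}$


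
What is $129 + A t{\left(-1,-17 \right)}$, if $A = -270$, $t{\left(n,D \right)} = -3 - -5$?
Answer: $-411$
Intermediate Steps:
$t{\left(n,D \right)} = 2$ ($t{\left(n,D \right)} = -3 + 5 = 2$)
$129 + A t{\left(-1,-17 \right)} = 129 - 540 = -411$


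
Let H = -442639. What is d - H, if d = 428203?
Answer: 870842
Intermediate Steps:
d - H = 428203 - 1*(-442639) = 428203 + 442639 = 870842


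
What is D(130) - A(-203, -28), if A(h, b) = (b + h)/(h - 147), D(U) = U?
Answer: 6467/50 ≈ 129.34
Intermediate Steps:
A(h, b) = (b + h)/(-147 + h)
D(130) - A(-203, -28) = 130 - (-28 - 203)/(-147 - 203) = 130 - (-231)/(-350) = 130 - (-1)*(-231)/350 = 130 - 1*33/50 = 130 - 33/50 = 6467/50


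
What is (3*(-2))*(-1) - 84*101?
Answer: -8478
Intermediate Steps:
(3*(-2))*(-1) - 84*101 = -6*(-1) - 8484 = 6 - 8484 = -8478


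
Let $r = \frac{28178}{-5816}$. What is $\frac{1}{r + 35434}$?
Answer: $\frac{2908}{103027983} \approx 2.8225 \cdot 10^{-5}$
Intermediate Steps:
$r = - \frac{14089}{2908}$ ($r = 28178 \left(- \frac{1}{5816}\right) = - \frac{14089}{2908} \approx -4.8449$)
$\frac{1}{r + 35434} = \frac{1}{- \frac{14089}{2908} + 35434} = \frac{1}{\frac{103027983}{2908}} = \frac{2908}{103027983}$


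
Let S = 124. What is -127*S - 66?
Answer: -15814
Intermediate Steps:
-127*S - 66 = -127*124 - 66 = -15748 - 66 = -15814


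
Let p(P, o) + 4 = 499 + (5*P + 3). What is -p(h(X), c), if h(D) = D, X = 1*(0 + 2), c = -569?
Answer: -508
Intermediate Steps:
X = 2 (X = 1*2 = 2)
p(P, o) = 498 + 5*P (p(P, o) = -4 + (499 + (5*P + 3)) = -4 + (499 + (3 + 5*P)) = -4 + (502 + 5*P) = 498 + 5*P)
-p(h(X), c) = -(498 + 5*2) = -(498 + 10) = -1*508 = -508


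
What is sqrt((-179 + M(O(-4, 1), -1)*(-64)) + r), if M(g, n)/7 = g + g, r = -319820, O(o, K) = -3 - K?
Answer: 11*I*sqrt(2615) ≈ 562.51*I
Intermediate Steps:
M(g, n) = 14*g (M(g, n) = 7*(g + g) = 7*(2*g) = 14*g)
sqrt((-179 + M(O(-4, 1), -1)*(-64)) + r) = sqrt((-179 + (14*(-3 - 1*1))*(-64)) - 319820) = sqrt((-179 + (14*(-3 - 1))*(-64)) - 319820) = sqrt((-179 + (14*(-4))*(-64)) - 319820) = sqrt((-179 - 56*(-64)) - 319820) = sqrt((-179 + 3584) - 319820) = sqrt(3405 - 319820) = sqrt(-316415) = 11*I*sqrt(2615)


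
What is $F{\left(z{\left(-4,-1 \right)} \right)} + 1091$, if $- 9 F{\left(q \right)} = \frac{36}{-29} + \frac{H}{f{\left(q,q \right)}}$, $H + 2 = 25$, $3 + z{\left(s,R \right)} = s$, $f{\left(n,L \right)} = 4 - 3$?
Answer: $\frac{284120}{261} \approx 1088.6$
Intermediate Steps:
$f{\left(n,L \right)} = 1$
$z{\left(s,R \right)} = -3 + s$
$H = 23$ ($H = -2 + 25 = 23$)
$F{\left(q \right)} = - \frac{631}{261}$ ($F{\left(q \right)} = - \frac{\frac{36}{-29} + \frac{23}{1}}{9} = - \frac{36 \left(- \frac{1}{29}\right) + 23 \cdot 1}{9} = - \frac{- \frac{36}{29} + 23}{9} = \left(- \frac{1}{9}\right) \frac{631}{29} = - \frac{631}{261}$)
$F{\left(z{\left(-4,-1 \right)} \right)} + 1091 = - \frac{631}{261} + 1091 = \frac{284120}{261}$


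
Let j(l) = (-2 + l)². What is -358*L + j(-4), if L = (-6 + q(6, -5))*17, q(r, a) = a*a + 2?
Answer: -127770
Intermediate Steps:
q(r, a) = 2 + a² (q(r, a) = a² + 2 = 2 + a²)
L = 357 (L = (-6 + (2 + (-5)²))*17 = (-6 + (2 + 25))*17 = (-6 + 27)*17 = 21*17 = 357)
-358*L + j(-4) = -358*357 + (-2 - 4)² = -127806 + (-6)² = -127806 + 36 = -127770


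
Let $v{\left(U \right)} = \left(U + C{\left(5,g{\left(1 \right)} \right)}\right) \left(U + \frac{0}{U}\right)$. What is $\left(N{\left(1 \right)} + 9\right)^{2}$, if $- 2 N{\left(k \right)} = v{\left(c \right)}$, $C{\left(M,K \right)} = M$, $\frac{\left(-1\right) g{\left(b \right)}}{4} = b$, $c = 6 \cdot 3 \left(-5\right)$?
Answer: $14561856$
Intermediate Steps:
$c = -90$ ($c = 18 \left(-5\right) = -90$)
$g{\left(b \right)} = - 4 b$
$v{\left(U \right)} = U \left(5 + U\right)$ ($v{\left(U \right)} = \left(U + 5\right) \left(U + \frac{0}{U}\right) = \left(5 + U\right) \left(U + 0\right) = \left(5 + U\right) U = U \left(5 + U\right)$)
$N{\left(k \right)} = -3825$ ($N{\left(k \right)} = - \frac{\left(-90\right) \left(5 - 90\right)}{2} = - \frac{\left(-90\right) \left(-85\right)}{2} = \left(- \frac{1}{2}\right) 7650 = -3825$)
$\left(N{\left(1 \right)} + 9\right)^{2} = \left(-3825 + 9\right)^{2} = \left(-3816\right)^{2} = 14561856$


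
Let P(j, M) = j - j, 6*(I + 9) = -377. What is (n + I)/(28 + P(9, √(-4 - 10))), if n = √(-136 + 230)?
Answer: -431/168 + √94/28 ≈ -2.2192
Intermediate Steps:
n = √94 ≈ 9.6954
I = -431/6 (I = -9 + (⅙)*(-377) = -9 - 377/6 = -431/6 ≈ -71.833)
P(j, M) = 0
(n + I)/(28 + P(9, √(-4 - 10))) = (√94 - 431/6)/(28 + 0) = (-431/6 + √94)/28 = (-431/6 + √94)*(1/28) = -431/168 + √94/28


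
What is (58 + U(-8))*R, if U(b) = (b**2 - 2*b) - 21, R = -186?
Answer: -21762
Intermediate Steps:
U(b) = -21 + b**2 - 2*b
(58 + U(-8))*R = (58 + (-21 + (-8)**2 - 2*(-8)))*(-186) = (58 + (-21 + 64 + 16))*(-186) = (58 + 59)*(-186) = 117*(-186) = -21762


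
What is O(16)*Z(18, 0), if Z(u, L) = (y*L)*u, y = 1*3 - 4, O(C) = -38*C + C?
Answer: 0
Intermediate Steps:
O(C) = -37*C
y = -1 (y = 3 - 4 = -1)
Z(u, L) = -L*u (Z(u, L) = (-L)*u = -L*u)
O(16)*Z(18, 0) = (-37*16)*(-1*0*18) = -592*0 = 0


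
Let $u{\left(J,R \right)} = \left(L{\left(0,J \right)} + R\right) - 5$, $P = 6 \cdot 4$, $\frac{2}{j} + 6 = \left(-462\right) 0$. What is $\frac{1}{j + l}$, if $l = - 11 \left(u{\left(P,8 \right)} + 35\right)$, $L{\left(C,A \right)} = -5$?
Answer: $- \frac{3}{1090} \approx -0.0027523$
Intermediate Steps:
$j = - \frac{1}{3}$ ($j = \frac{2}{-6 - 0} = \frac{2}{-6 + 0} = \frac{2}{-6} = 2 \left(- \frac{1}{6}\right) = - \frac{1}{3} \approx -0.33333$)
$P = 24$
$u{\left(J,R \right)} = -10 + R$ ($u{\left(J,R \right)} = \left(-5 + R\right) - 5 = -10 + R$)
$l = -363$ ($l = - 11 \left(\left(-10 + 8\right) + 35\right) = - 11 \left(-2 + 35\right) = \left(-11\right) 33 = -363$)
$\frac{1}{j + l} = \frac{1}{- \frac{1}{3} - 363} = \frac{1}{- \frac{1090}{3}} = - \frac{3}{1090}$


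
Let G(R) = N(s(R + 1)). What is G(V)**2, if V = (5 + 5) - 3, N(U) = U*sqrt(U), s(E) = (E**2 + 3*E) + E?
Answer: 884736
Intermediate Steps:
s(E) = E**2 + 4*E
N(U) = U**(3/2)
V = 7 (V = 10 - 3 = 7)
G(R) = ((1 + R)*(5 + R))**(3/2) (G(R) = ((R + 1)*(4 + (R + 1)))**(3/2) = ((1 + R)*(4 + (1 + R)))**(3/2) = ((1 + R)*(5 + R))**(3/2))
G(V)**2 = (((1 + 7)*(5 + 7))**(3/2))**2 = ((8*12)**(3/2))**2 = (96**(3/2))**2 = (384*sqrt(6))**2 = 884736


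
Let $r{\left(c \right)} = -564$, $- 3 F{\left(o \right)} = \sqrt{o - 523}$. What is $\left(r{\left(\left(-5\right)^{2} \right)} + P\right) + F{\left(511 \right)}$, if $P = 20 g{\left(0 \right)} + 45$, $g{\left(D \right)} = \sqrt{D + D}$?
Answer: $-519 - \frac{2 i \sqrt{3}}{3} \approx -519.0 - 1.1547 i$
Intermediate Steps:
$F{\left(o \right)} = - \frac{\sqrt{-523 + o}}{3}$ ($F{\left(o \right)} = - \frac{\sqrt{o - 523}}{3} = - \frac{\sqrt{-523 + o}}{3}$)
$g{\left(D \right)} = \sqrt{2} \sqrt{D}$ ($g{\left(D \right)} = \sqrt{2 D} = \sqrt{2} \sqrt{D}$)
$P = 45$ ($P = 20 \sqrt{2} \sqrt{0} + 45 = 20 \sqrt{2} \cdot 0 + 45 = 20 \cdot 0 + 45 = 0 + 45 = 45$)
$\left(r{\left(\left(-5\right)^{2} \right)} + P\right) + F{\left(511 \right)} = \left(-564 + 45\right) - \frac{\sqrt{-523 + 511}}{3} = -519 - \frac{\sqrt{-12}}{3} = -519 - \frac{2 i \sqrt{3}}{3}$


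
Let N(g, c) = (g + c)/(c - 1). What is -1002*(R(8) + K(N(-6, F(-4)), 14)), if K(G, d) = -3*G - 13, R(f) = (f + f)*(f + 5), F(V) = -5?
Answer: -189879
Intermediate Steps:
N(g, c) = (c + g)/(-1 + c)
R(f) = 2*f*(5 + f) (R(f) = (2*f)*(5 + f) = 2*f*(5 + f))
K(G, d) = -13 - 3*G
-1002*(R(8) + K(N(-6, F(-4)), 14)) = -1002*(2*8*(5 + 8) + (-13 - 3*(-5 - 6)/(-1 - 5))) = -1002*(2*8*13 + (-13 - 3*(-11)/(-6))) = -1002*(208 + (-13 - (-1)*(-11)/2)) = -1002*(208 + (-13 - 3*11/6)) = -1002*(208 + (-13 - 11/2)) = -1002*(208 - 37/2) = -1002*379/2 = -189879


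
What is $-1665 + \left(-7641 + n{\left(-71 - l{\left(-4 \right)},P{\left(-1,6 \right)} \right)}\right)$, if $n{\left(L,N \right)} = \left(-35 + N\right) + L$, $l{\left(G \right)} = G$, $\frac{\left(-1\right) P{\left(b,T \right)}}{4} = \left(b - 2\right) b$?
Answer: $-9420$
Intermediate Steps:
$P{\left(b,T \right)} = - 4 b \left(-2 + b\right)$ ($P{\left(b,T \right)} = - 4 \left(b - 2\right) b = - 4 \left(-2 + b\right) b = - 4 b \left(-2 + b\right)$)
$n{\left(L,N \right)} = -35 + L + N$
$-1665 + \left(-7641 + n{\left(-71 - l{\left(-4 \right)},P{\left(-1,6 \right)} \right)}\right) = -1665 - \left(7743 + 4 \left(2 - -1\right)\right) = -1665 - \left(7743 + 4 \left(2 + 1\right)\right) = -1665 - 7755 = -9420$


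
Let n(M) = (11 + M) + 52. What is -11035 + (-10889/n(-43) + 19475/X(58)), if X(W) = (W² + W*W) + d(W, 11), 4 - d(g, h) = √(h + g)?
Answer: -699528975113/60426340 + 3895*√69/9063951 ≈ -11577.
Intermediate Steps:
d(g, h) = 4 - √(g + h) (d(g, h) = 4 - √(h + g) = 4 - √(g + h))
n(M) = 63 + M
X(W) = 4 - √(11 + W) + 2*W² (X(W) = (W² + W*W) + (4 - √(W + 11)) = (W² + W²) + (4 - √(11 + W)) = 2*W² + (4 - √(11 + W)) = 4 - √(11 + W) + 2*W²)
-11035 + (-10889/n(-43) + 19475/X(58)) = -11035 + (-10889/(63 - 43) + 19475/(4 - √(11 + 58) + 2*58²)) = -11035 + (-10889/20 + 19475/(4 - √69 + 2*3364)) = -11035 + (-10889*1/20 + 19475/(4 - √69 + 6728)) = -11035 + (-10889/20 + 19475/(6732 - √69)) = -231589/20 + 19475/(6732 - √69)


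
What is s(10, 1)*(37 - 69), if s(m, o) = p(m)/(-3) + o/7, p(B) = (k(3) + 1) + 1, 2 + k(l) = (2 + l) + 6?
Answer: 2368/21 ≈ 112.76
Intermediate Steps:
k(l) = 6 + l (k(l) = -2 + ((2 + l) + 6) = -2 + (8 + l) = 6 + l)
p(B) = 11 (p(B) = ((6 + 3) + 1) + 1 = (9 + 1) + 1 = 10 + 1 = 11)
s(m, o) = -11/3 + o/7 (s(m, o) = 11/(-3) + o/7 = 11*(-1/3) + o*(1/7) = -11/3 + o/7)
s(10, 1)*(37 - 69) = (-11/3 + (1/7)*1)*(37 - 69) = (-11/3 + 1/7)*(-32) = -74/21*(-32) = 2368/21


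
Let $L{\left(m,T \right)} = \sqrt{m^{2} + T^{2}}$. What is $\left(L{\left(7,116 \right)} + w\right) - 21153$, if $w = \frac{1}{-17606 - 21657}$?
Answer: $- \frac{830530240}{39263} + \sqrt{13505} \approx -21037.0$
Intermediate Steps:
$L{\left(m,T \right)} = \sqrt{T^{2} + m^{2}}$
$w = - \frac{1}{39263}$ ($w = \frac{1}{-39263} = - \frac{1}{39263} \approx -2.5469 \cdot 10^{-5}$)
$\left(L{\left(7,116 \right)} + w\right) - 21153 = \left(\sqrt{116^{2} + 7^{2}} - \frac{1}{39263}\right) - 21153 = \left(\sqrt{13456 + 49} - \frac{1}{39263}\right) - 21153 = \left(\sqrt{13505} - \frac{1}{39263}\right) - 21153 = \left(- \frac{1}{39263} + \sqrt{13505}\right) - 21153 = - \frac{830530240}{39263} + \sqrt{13505}$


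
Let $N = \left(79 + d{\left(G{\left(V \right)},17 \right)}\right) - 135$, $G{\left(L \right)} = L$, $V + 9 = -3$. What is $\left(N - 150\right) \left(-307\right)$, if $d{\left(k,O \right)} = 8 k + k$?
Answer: $96398$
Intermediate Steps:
$V = -12$ ($V = -9 - 3 = -12$)
$d{\left(k,O \right)} = 9 k$
$N = -164$ ($N = \left(79 + 9 \left(-12\right)\right) - 135 = \left(79 - 108\right) - 135 = -29 - 135 = -164$)
$\left(N - 150\right) \left(-307\right) = \left(-164 - 150\right) \left(-307\right) = \left(-314\right) \left(-307\right) = 96398$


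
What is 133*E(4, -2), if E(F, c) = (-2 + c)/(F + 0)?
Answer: -133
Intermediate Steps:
E(F, c) = (-2 + c)/F
133*E(4, -2) = 133*((-2 - 2)/4) = 133*((¼)*(-4)) = 133*(-1) = -133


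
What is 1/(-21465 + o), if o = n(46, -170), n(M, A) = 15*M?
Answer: -1/20775 ≈ -4.8135e-5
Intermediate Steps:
o = 690 (o = 15*46 = 690)
1/(-21465 + o) = 1/(-21465 + 690) = 1/(-20775) = -1/20775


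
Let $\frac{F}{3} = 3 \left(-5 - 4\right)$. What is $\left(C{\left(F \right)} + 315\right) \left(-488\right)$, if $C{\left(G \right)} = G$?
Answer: $-114192$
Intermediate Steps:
$F = -81$ ($F = 3 \cdot 3 \left(-5 - 4\right) = 3 \cdot 3 \left(-9\right) = 3 \left(-27\right) = -81$)
$\left(C{\left(F \right)} + 315\right) \left(-488\right) = \left(-81 + 315\right) \left(-488\right) = 234 \left(-488\right) = -114192$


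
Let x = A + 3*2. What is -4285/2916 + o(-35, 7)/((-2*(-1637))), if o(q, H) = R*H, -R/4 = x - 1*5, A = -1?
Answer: -4285/2916 ≈ -1.4695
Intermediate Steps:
x = 5 (x = -1 + 3*2 = -1 + 6 = 5)
R = 0 (R = -4*(5 - 1*5) = -4*(5 - 5) = -4*0 = 0)
o(q, H) = 0 (o(q, H) = 0*H = 0)
-4285/2916 + o(-35, 7)/((-2*(-1637))) = -4285/2916 + 0/((-2*(-1637))) = -4285*1/2916 + 0/3274 = -4285/2916 + 0*(1/3274) = -4285/2916 + 0 = -4285/2916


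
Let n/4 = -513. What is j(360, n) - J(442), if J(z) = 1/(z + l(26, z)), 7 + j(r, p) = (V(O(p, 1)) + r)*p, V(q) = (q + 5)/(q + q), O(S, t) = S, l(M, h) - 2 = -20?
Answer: -313654213/424 ≈ -7.3975e+5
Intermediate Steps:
n = -2052 (n = 4*(-513) = -2052)
l(M, h) = -18 (l(M, h) = 2 - 20 = -18)
V(q) = (5 + q)/(2*q) (V(q) = (5 + q)/((2*q)) = (5 + q)*(1/(2*q)) = (5 + q)/(2*q))
j(r, p) = -7 + p*(r + (5 + p)/(2*p)) (j(r, p) = -7 + ((5 + p)/(2*p) + r)*p = -7 + (r + (5 + p)/(2*p))*p = -7 + p*(r + (5 + p)/(2*p)))
J(z) = 1/(-18 + z) (J(z) = 1/(z - 18) = 1/(-18 + z))
j(360, n) - J(442) = (-9/2 + (½)*(-2052) - 2052*360) - 1/(-18 + 442) = (-9/2 - 1026 - 738720) - 1/424 = -1479501/2 - 1*1/424 = -1479501/2 - 1/424 = -313654213/424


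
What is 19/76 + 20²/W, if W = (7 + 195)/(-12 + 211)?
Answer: 159301/404 ≈ 394.31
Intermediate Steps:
W = 202/199 ≈ 1.0151
19/76 + 20²/W = 19/76 + 20²/(202/199) = 19*(1/76) + 400*(199/202) = ¼ + 39800/101 = 159301/404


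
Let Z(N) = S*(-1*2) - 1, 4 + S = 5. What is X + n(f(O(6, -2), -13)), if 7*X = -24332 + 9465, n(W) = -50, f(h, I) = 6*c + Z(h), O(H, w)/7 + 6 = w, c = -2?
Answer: -15217/7 ≈ -2173.9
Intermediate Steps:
S = 1 (S = -4 + 5 = 1)
O(H, w) = -42 + 7*w
Z(N) = -3 (Z(N) = 1*(-1*2) - 1 = 1*(-2) - 1 = -2 - 1 = -3)
f(h, I) = -15 (f(h, I) = 6*(-2) - 3 = -12 - 3 = -15)
X = -14867/7 (X = (-24332 + 9465)/7 = (⅐)*(-14867) = -14867/7 ≈ -2123.9)
X + n(f(O(6, -2), -13)) = -14867/7 - 50 = -15217/7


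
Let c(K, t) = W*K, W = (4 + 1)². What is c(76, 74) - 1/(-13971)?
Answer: 26544901/13971 ≈ 1900.0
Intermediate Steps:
W = 25 (W = 5² = 25)
c(K, t) = 25*K
c(76, 74) - 1/(-13971) = 25*76 - 1/(-13971) = 1900 - 1*(-1/13971) = 1900 + 1/13971 = 26544901/13971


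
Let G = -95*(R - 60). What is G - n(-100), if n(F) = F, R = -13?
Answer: 7035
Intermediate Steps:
G = 6935 (G = -95*(-13 - 60) = -95*(-73) = 6935)
G - n(-100) = 6935 - 1*(-100) = 6935 + 100 = 7035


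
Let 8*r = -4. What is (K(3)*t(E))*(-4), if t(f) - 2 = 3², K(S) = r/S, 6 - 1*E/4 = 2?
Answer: 22/3 ≈ 7.3333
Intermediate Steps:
r = -½ (r = (⅛)*(-4) = -½ ≈ -0.50000)
E = 16 (E = 24 - 4*2 = 24 - 8 = 16)
K(S) = -1/(2*S)
t(f) = 11 (t(f) = 2 + 3² = 2 + 9 = 11)
(K(3)*t(E))*(-4) = (-½/3*11)*(-4) = (-½*⅓*11)*(-4) = -⅙*11*(-4) = -11/6*(-4) = 22/3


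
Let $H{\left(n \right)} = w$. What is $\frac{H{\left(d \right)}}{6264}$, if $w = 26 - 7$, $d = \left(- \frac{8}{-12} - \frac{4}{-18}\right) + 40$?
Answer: $\frac{19}{6264} \approx 0.0030332$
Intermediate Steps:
$d = \frac{368}{9}$ ($d = \left(\left(-8\right) \left(- \frac{1}{12}\right) - - \frac{2}{9}\right) + 40 = \left(\frac{2}{3} + \frac{2}{9}\right) + 40 = \frac{8}{9} + 40 = \frac{368}{9} \approx 40.889$)
$w = 19$
$H{\left(n \right)} = 19$
$\frac{H{\left(d \right)}}{6264} = \frac{19}{6264}$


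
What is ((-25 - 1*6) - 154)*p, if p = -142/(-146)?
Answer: -13135/73 ≈ -179.93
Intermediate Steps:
p = 71/73 (p = -142*(-1/146) = 71/73 ≈ 0.97260)
((-25 - 1*6) - 154)*p = ((-25 - 1*6) - 154)*(71/73) = ((-25 - 6) - 154)*(71/73) = (-31 - 154)*(71/73) = -185*71/73 = -13135/73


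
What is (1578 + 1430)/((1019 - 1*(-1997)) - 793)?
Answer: 3008/2223 ≈ 1.3531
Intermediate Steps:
(1578 + 1430)/((1019 - 1*(-1997)) - 793) = 3008/((1019 + 1997) - 793) = 3008/(3016 - 793) = 3008/2223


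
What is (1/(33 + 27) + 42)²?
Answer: 6355441/3600 ≈ 1765.4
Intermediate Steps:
(1/(33 + 27) + 42)² = (1/60 + 42)² = (2521/60)² = 6355441/3600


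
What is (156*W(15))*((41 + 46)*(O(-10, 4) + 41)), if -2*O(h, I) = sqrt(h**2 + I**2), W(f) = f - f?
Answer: 0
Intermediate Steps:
W(f) = 0
O(h, I) = -sqrt(I**2 + h**2)/2 (O(h, I) = -sqrt(h**2 + I**2)/2 = -sqrt(I**2 + h**2)/2)
(156*W(15))*((41 + 46)*(O(-10, 4) + 41)) = (156*0)*((41 + 46)*(-sqrt(4**2 + (-10)**2)/2 + 41)) = 0*(87*(-sqrt(16 + 100)/2 + 41)) = 0*(87*(-sqrt(29) + 41)) = 0*(87*(41 - sqrt(29))) = 0*(3567 - 87*sqrt(29)) = 0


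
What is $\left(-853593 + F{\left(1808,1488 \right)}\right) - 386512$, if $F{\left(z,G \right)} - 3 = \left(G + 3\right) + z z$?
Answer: $2030253$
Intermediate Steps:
$F{\left(z,G \right)} = 6 + G + z^{2}$ ($F{\left(z,G \right)} = 3 + \left(\left(G + 3\right) + z z\right) = 3 + \left(\left(3 + G\right) + z^{2}\right) = 3 + \left(3 + G + z^{2}\right) = 6 + G + z^{2}$)
$\left(-853593 + F{\left(1808,1488 \right)}\right) - 386512 = \left(-853593 + \left(6 + 1488 + 1808^{2}\right)\right) - 386512 = \left(-853593 + \left(6 + 1488 + 3268864\right)\right) - 386512 = \left(-853593 + 3270358\right) - 386512 = 2416765 - 386512 = 2030253$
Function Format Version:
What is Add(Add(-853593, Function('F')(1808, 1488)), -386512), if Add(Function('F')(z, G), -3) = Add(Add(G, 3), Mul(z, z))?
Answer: 2030253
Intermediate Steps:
Function('F')(z, G) = Add(6, G, Pow(z, 2)) (Function('F')(z, G) = Add(3, Add(Add(G, 3), Mul(z, z))) = Add(3, Add(Add(3, G), Pow(z, 2))) = Add(3, Add(3, G, Pow(z, 2))) = Add(6, G, Pow(z, 2)))
Add(Add(-853593, Function('F')(1808, 1488)), -386512) = Add(Add(-853593, Add(6, 1488, Pow(1808, 2))), -386512) = Add(Add(-853593, Add(6, 1488, 3268864)), -386512) = Add(Add(-853593, 3270358), -386512) = Add(2416765, -386512) = 2030253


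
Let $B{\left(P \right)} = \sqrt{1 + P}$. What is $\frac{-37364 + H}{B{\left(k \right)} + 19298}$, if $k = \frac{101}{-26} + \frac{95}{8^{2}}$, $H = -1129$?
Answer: $- \frac{618041144448}{309847454093} + \frac{307944 i \sqrt{15145}}{309847454093} \approx -1.9947 + 0.00012231 i$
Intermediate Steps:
$k = - \frac{1997}{832}$ ($k = 101 \left(- \frac{1}{26}\right) + \frac{95}{64} = - \frac{101}{26} + 95 \cdot \frac{1}{64} = - \frac{101}{26} + \frac{95}{64} = - \frac{1997}{832} \approx -2.4002$)
$\frac{-37364 + H}{B{\left(k \right)} + 19298} = \frac{-37364 - 1129}{\sqrt{1 - \frac{1997}{832}} + 19298} = - \frac{38493}{\sqrt{- \frac{1165}{832}} + 19298} = - \frac{38493}{\frac{i \sqrt{15145}}{104} + 19298} = - \frac{38493}{19298 + \frac{i \sqrt{15145}}{104}}$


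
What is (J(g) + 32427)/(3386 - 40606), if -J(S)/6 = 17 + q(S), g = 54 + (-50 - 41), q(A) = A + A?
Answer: -32769/37220 ≈ -0.88041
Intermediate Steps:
q(A) = 2*A
g = -37 (g = 54 - 91 = -37)
J(S) = -102 - 12*S (J(S) = -6*(17 + 2*S) = -102 - 12*S)
(J(g) + 32427)/(3386 - 40606) = ((-102 - 12*(-37)) + 32427)/(3386 - 40606) = ((-102 + 444) + 32427)/(-37220) = (342 + 32427)*(-1/37220) = 32769*(-1/37220) = -32769/37220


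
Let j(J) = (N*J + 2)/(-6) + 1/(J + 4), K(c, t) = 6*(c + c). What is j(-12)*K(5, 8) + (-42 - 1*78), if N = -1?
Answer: -535/2 ≈ -267.50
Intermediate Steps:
K(c, t) = 12*c (K(c, t) = 6*(2*c) = 12*c)
j(J) = -⅓ + 1/(4 + J) + J/6 (j(J) = (-J + 2)/(-6) + 1/(J + 4) = (2 - J)*(-⅙) + 1/(4 + J) = (-⅓ + J/6) + 1/(4 + J) = -⅓ + 1/(4 + J) + J/6)
j(-12)*K(5, 8) + (-42 - 1*78) = ((-2 + (-12)² + 2*(-12))/(6*(4 - 12)))*(12*5) + (-42 - 1*78) = ((⅙)*(-2 + 144 - 24)/(-8))*60 + (-42 - 78) = ((⅙)*(-⅛)*118)*60 - 120 = -59/24*60 - 120 = -295/2 - 120 = -535/2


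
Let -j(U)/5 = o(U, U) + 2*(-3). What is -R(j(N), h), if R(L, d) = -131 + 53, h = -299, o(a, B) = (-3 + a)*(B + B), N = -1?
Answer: 78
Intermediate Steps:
o(a, B) = 2*B*(-3 + a) (o(a, B) = (-3 + a)*(2*B) = 2*B*(-3 + a))
j(U) = 30 - 10*U*(-3 + U) (j(U) = -5*(2*U*(-3 + U) + 2*(-3)) = -5*(2*U*(-3 + U) - 6) = -5*(-6 + 2*U*(-3 + U)) = 30 - 10*U*(-3 + U))
R(L, d) = -78
-R(j(N), h) = -1*(-78) = 78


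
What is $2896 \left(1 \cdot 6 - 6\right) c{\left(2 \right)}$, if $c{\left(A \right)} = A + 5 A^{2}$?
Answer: $0$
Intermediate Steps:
$2896 \left(1 \cdot 6 - 6\right) c{\left(2 \right)} = 2896 \left(1 \cdot 6 - 6\right) 2 \left(1 + 5 \cdot 2\right) = 2896 \left(6 - 6\right) 2 \left(1 + 10\right) = 2896 \cdot 0 \cdot 2 \cdot 11 = 2896 \cdot 0 \cdot 22 = 2896 \cdot 0 = 0$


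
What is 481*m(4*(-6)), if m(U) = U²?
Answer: 277056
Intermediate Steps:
481*m(4*(-6)) = 481*(4*(-6))² = 481*(-24)² = 481*576 = 277056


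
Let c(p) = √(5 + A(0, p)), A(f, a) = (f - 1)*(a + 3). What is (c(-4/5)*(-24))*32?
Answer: -768*√70/5 ≈ -1285.1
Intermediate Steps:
A(f, a) = (-1 + f)*(3 + a)
c(p) = √(2 - p) (c(p) = √(5 + (-3 - p + 3*0 + p*0)) = √(5 + (-3 - p + 0 + 0)) = √(5 + (-3 - p)) = √(2 - p))
(c(-4/5)*(-24))*32 = (√(2 - (-4)/5)*(-24))*32 = (√(2 - 1*(-⅘))*(-24))*32 = (√(2 + ⅘)*(-24))*32 = (√(14/5)*(-24))*32 = ((√70/5)*(-24))*32 = -24*√70/5*32 = -768*√70/5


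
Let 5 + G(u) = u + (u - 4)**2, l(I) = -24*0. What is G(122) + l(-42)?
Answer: 14041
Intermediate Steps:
l(I) = 0
G(u) = -5 + u + (-4 + u)**2 (G(u) = -5 + (u + (u - 4)**2) = -5 + (u + (-4 + u)**2) = -5 + u + (-4 + u)**2)
G(122) + l(-42) = (-5 + 122 + (-4 + 122)**2) + 0 = (-5 + 122 + 118**2) + 0 = (-5 + 122 + 13924) + 0 = 14041 + 0 = 14041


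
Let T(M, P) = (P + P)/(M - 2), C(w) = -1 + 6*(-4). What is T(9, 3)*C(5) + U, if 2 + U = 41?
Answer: 123/7 ≈ 17.571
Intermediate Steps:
U = 39 (U = -2 + 41 = 39)
C(w) = -25 (C(w) = -1 - 24 = -25)
T(M, P) = 2*P/(-2 + M) (T(M, P) = (2*P)/(-2 + M) = 2*P/(-2 + M))
T(9, 3)*C(5) + U = (2*3/(-2 + 9))*(-25) + 39 = (2*3/7)*(-25) + 39 = (2*3*(⅐))*(-25) + 39 = (6/7)*(-25) + 39 = -150/7 + 39 = 123/7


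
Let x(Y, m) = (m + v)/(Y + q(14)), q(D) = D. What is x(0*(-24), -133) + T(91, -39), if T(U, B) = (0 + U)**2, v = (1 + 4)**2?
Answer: 57913/7 ≈ 8273.3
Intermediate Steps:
v = 25 (v = 5**2 = 25)
T(U, B) = U**2
x(Y, m) = (25 + m)/(14 + Y) (x(Y, m) = (m + 25)/(Y + 14) = (25 + m)/(14 + Y))
x(0*(-24), -133) + T(91, -39) = (25 - 133)/(14 + 0*(-24)) + 91**2 = -108/(14 + 0) + 8281 = -108/14 + 8281 = (1/14)*(-108) + 8281 = -54/7 + 8281 = 57913/7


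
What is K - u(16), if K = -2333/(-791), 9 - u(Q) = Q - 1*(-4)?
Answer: 11034/791 ≈ 13.949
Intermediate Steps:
u(Q) = 5 - Q (u(Q) = 9 - (Q - 1*(-4)) = 9 - (Q + 4) = 9 - (4 + Q) = 9 + (-4 - Q) = 5 - Q)
K = 2333/791 (K = -2333*(-1/791) = 2333/791 ≈ 2.9494)
K - u(16) = 2333/791 - (5 - 1*16) = 2333/791 - (5 - 16) = 2333/791 - 1*(-11) = 2333/791 + 11 = 11034/791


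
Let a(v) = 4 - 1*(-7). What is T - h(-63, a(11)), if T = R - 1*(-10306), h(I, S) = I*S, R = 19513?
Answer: 30512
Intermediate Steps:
a(v) = 11 (a(v) = 4 + 7 = 11)
T = 29819 (T = 19513 - 1*(-10306) = 19513 + 10306 = 29819)
T - h(-63, a(11)) = 29819 - (-63)*11 = 29819 - 1*(-693) = 29819 + 693 = 30512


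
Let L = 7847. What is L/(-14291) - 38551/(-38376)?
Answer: 249795869/548431416 ≈ 0.45547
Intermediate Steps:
L/(-14291) - 38551/(-38376) = 7847/(-14291) - 38551/(-38376) = 7847*(-1/14291) - 38551*(-1/38376) = -7847/14291 + 38551/38376 = 249795869/548431416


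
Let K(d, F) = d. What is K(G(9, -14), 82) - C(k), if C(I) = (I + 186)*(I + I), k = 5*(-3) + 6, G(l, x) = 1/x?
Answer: 44603/14 ≈ 3185.9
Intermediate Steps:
k = -9 (k = -15 + 6 = -9)
C(I) = 2*I*(186 + I) (C(I) = (186 + I)*(2*I) = 2*I*(186 + I))
K(G(9, -14), 82) - C(k) = 1/(-14) - 2*(-9)*(186 - 9) = -1/14 - 2*(-9)*177 = -1/14 - 1*(-3186) = -1/14 + 3186 = 44603/14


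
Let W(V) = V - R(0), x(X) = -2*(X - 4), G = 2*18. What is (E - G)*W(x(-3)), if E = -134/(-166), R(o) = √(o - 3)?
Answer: -40894/83 + 2921*I*√3/83 ≈ -492.7 + 60.956*I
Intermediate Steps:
R(o) = √(-3 + o)
G = 36
x(X) = 8 - 2*X (x(X) = -2*(-4 + X) = 8 - 2*X)
E = 67/83 (E = -134*(-1/166) = 67/83 ≈ 0.80723)
W(V) = V - I*√3 (W(V) = V - √(-3 + 0) = V - √(-3) = V - I*√3)
(E - G)*W(x(-3)) = (67/83 - 1*36)*((8 - 2*(-3)) - I*√3) = (67/83 - 36)*((8 + 6) - I*√3) = -2921*(14 - I*√3)/83 = -40894/83 + 2921*I*√3/83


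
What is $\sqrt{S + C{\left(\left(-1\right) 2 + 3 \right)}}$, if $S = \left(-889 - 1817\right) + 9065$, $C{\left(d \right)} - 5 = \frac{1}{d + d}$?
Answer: $\frac{\sqrt{25458}}{2} \approx 79.778$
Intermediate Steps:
$C{\left(d \right)} = 5 + \frac{1}{2 d}$ ($C{\left(d \right)} = 5 + \frac{1}{d + d} = 5 + \frac{1}{2 d}$)
$S = 6359$ ($S = -2706 + 9065 = 6359$)
$\sqrt{S + C{\left(\left(-1\right) 2 + 3 \right)}} = \sqrt{6359 + \left(5 + \frac{1}{2 \left(\left(-1\right) 2 + 3\right)}\right)} = \sqrt{6359 + \left(5 + \frac{1}{2 \left(-2 + 3\right)}\right)} = \sqrt{6359 + \left(5 + \frac{1}{2 \cdot 1}\right)} = \sqrt{6359 + \left(5 + \frac{1}{2} \cdot 1\right)} = \sqrt{6359 + \left(5 + \frac{1}{2}\right)} = \sqrt{6359 + \frac{11}{2}} = \sqrt{\frac{12729}{2}} = \frac{\sqrt{25458}}{2}$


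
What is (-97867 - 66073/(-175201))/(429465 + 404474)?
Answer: -17146330194/146106946739 ≈ -0.11735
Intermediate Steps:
(-97867 - 66073/(-175201))/(429465 + 404474) = (-97867 - 66073*(-1/175201))/833939 = (-97867 + 66073/175201)*(1/833939) = -17146330194/175201*1/833939 = -17146330194/146106946739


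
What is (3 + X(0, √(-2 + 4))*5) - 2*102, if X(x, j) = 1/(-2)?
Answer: -407/2 ≈ -203.50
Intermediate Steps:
X(x, j) = -½
(3 + X(0, √(-2 + 4))*5) - 2*102 = (3 - ½*5) - 2*102 = (3 - 5/2) - 204 = ½ - 204 = -407/2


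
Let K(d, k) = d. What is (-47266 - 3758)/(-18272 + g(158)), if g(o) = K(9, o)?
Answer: 51024/18263 ≈ 2.7938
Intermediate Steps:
g(o) = 9
(-47266 - 3758)/(-18272 + g(158)) = (-47266 - 3758)/(-18272 + 9) = -51024/(-18263) = -51024*(-1/18263) = 51024/18263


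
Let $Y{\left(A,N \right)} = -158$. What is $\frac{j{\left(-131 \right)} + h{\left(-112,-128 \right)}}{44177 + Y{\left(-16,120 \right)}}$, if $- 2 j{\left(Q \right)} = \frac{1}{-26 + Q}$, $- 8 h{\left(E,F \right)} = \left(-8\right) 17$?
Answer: $\frac{5339}{13821966} \approx 0.00038627$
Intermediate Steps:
$h{\left(E,F \right)} = 17$ ($h{\left(E,F \right)} = - \frac{\left(-8\right) 17}{8} = \left(- \frac{1}{8}\right) \left(-136\right) = 17$)
$j{\left(Q \right)} = - \frac{1}{2 \left(-26 + Q\right)}$
$\frac{j{\left(-131 \right)} + h{\left(-112,-128 \right)}}{44177 + Y{\left(-16,120 \right)}} = \frac{- \frac{1}{-52 + 2 \left(-131\right)} + 17}{44177 - 158} = \frac{- \frac{1}{-52 - 262} + 17}{44019} = \left(- \frac{1}{-314} + 17\right) \frac{1}{44019} = \left(\left(-1\right) \left(- \frac{1}{314}\right) + 17\right) \frac{1}{44019} = \left(\frac{1}{314} + 17\right) \frac{1}{44019} = \frac{5339}{314} \cdot \frac{1}{44019} = \frac{5339}{13821966}$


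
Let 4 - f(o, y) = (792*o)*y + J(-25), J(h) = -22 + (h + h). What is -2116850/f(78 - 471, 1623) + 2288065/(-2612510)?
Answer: -29034720054554/32993948128391 ≈ -0.88000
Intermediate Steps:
J(h) = -22 + 2*h
f(o, y) = 76 - 792*o*y (f(o, y) = 4 - ((792*o)*y + (-22 + 2*(-25))) = 4 - (792*o*y + (-22 - 50)) = 4 - (792*o*y - 72) = 4 - (-72 + 792*o*y) = 4 + (72 - 792*o*y) = 76 - 792*o*y)
-2116850/f(78 - 471, 1623) + 2288065/(-2612510) = -2116850/(76 - 792*(78 - 471)*1623) + 2288065/(-2612510) = -2116850/(76 - 792*(-393)*1623) + 2288065*(-1/2612510) = -2116850/(76 + 505168488) - 457613/522502 = -2116850/505168564 - 457613/522502 = -2116850*1/505168564 - 457613/522502 = -1058425/252584282 - 457613/522502 = -29034720054554/32993948128391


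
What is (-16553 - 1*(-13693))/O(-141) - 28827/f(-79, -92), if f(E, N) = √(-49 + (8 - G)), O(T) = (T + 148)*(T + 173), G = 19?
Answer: -715/56 + 9609*I*√15/10 ≈ -12.768 + 3721.6*I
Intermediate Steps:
O(T) = (148 + T)*(173 + T)
f(E, N) = 2*I*√15 (f(E, N) = √(-49 + (8 - 1*19)) = √(-49 + (8 - 19)) = √(-49 - 11) = √(-60) = 2*I*√15)
(-16553 - 1*(-13693))/O(-141) - 28827/f(-79, -92) = (-16553 - 1*(-13693))/(25604 + (-141)² + 321*(-141)) - 28827*(-I*√15/30) = (-16553 + 13693)/(25604 + 19881 - 45261) - (-9609)*I*√15/10 = -2860/224 + 9609*I*√15/10 = -2860*1/224 + 9609*I*√15/10 = -715/56 + 9609*I*√15/10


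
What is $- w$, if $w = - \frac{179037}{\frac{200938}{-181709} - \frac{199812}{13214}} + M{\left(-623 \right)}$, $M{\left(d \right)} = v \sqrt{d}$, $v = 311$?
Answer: $- \frac{214943114377431}{19481416720} - 311 i \sqrt{623} \approx -11033.0 - 7762.5 i$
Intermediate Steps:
$M{\left(d \right)} = 311 \sqrt{d}$
$w = \frac{214943114377431}{19481416720} + 311 i \sqrt{623}$ ($w = - \frac{179037}{\frac{200938}{-181709} - \frac{199812}{13214}} + 311 \sqrt{-623} = - \frac{179037}{200938 \left(- \frac{1}{181709}\right) - \frac{99906}{6607}} + 311 i \sqrt{623} = - \frac{179037}{- \frac{200938}{181709} - \frac{99906}{6607}} + 311 i \sqrt{623} = - \frac{179037}{- \frac{19481416720}{1200551363}} + 311 i \sqrt{623} = \left(-179037\right) \left(- \frac{1200551363}{19481416720}\right) + 311 i \sqrt{623} = \frac{214943114377431}{19481416720} + 311 i \sqrt{623} \approx 11033.0 + 7762.5 i$)
$- w = - (\frac{214943114377431}{19481416720} + 311 i \sqrt{623}) = - \frac{214943114377431}{19481416720} - 311 i \sqrt{623}$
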